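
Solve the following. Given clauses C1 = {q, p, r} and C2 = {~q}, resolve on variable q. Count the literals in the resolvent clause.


Remove q from C1 and ~q from C2.
C1 remainder: {p, r}
C2 remainder: {}
Union (resolvent): {p, r}
Resolvent has 2 literal(s).

2


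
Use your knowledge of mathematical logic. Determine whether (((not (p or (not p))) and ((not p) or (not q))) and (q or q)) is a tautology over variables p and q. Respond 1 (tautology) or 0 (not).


Check all 4 assignments:
p=0, q=0: 0
p=0, q=1: 0
p=1, q=0: 0
p=1, q=1: 0
Satisfying count = 0/4.
Tautology iff count = 4: no.

0


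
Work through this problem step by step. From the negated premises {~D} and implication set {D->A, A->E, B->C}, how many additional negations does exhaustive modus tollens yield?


Initial negated facts: {~D}
Apply modus tollens to closure:
  (no implication fires)
Final negated: {~D}
New negations: {(none)}
Count = 0

0


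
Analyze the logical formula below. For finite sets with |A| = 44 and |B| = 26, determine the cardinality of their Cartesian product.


The Cartesian product A x B contains all ordered pairs (a, b).
|A x B| = |A| * |B| = 44 * 26 = 1144

1144


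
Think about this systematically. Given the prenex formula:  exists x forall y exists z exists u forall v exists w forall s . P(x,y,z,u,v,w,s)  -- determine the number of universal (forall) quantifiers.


Quantifier prefix: exists x forall y exists z exists u forall v exists w forall s
Mark each quantifier type:
  E U E E U E U
Universal count = 3, Existential count = 4
Asked for universal (forall) quantifiers: 3

3


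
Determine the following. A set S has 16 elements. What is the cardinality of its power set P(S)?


The power set of a set with n elements has 2^n elements.
|P(S)| = 2^16 = 65536

65536


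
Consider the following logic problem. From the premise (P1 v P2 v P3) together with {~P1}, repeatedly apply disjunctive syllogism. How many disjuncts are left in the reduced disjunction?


Original disjuncts (3): P1, P2, P3
Negated (eliminate): ~P1
Remaining disjuncts: P2, P3
Count = 3 - 1 = 2

2


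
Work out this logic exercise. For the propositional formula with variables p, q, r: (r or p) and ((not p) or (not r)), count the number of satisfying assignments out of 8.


Evaluate all 8 assignments for p, q, r:
p=0, q=0, r=0: 0
p=0, q=0, r=1: 1
p=0, q=1, r=0: 0
p=0, q=1, r=1: 1
p=1, q=0, r=0: 1
p=1, q=0, r=1: 0
p=1, q=1, r=0: 1
p=1, q=1, r=1: 0
Satisfying count = 4

4


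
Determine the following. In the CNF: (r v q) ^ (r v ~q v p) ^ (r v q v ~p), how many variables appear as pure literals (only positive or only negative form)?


Check each variable for pure literal status:
p: mixed (not pure)
q: mixed (not pure)
r: pure positive
Pure literal count = 1

1


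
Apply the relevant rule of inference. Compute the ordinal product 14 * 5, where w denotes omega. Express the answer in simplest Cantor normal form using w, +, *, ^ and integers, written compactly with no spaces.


Compute 14 * 5.
Ordinal * is associative and left-distributive over +, but NOT commutative; for finite n>1, n*w = w but w*n stays w*n.
Both finite; ordinal * agrees with natural *: 14 * 5 = 70.
Result = 70

70


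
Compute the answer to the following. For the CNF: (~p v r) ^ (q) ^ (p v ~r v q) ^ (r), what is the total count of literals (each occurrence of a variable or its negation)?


Counting literals in each clause:
Clause 1: 2 literal(s)
Clause 2: 1 literal(s)
Clause 3: 3 literal(s)
Clause 4: 1 literal(s)
Total = 7

7


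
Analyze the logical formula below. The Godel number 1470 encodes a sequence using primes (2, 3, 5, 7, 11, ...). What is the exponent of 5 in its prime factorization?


Factorize 1470 by dividing by 5 repeatedly.
Division steps: 5 divides 1470 exactly 1 time(s).
Exponent of 5 = 1

1


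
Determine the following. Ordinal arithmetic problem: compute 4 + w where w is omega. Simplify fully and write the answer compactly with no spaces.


Compute 4 + w.
Ordinal + is associative but NOT commutative; for finite n>0, n + w = w but w + n stays w+n.
Any finite left addend is absorbed by w on the right: 4 + w = w.
Result = w

w


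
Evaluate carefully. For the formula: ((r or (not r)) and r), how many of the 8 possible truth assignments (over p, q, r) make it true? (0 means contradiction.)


Check all 8 assignments:
p=0, q=0, r=0: 0
p=0, q=0, r=1: 1
p=0, q=1, r=0: 0
p=0, q=1, r=1: 1
p=1, q=0, r=0: 0
p=1, q=0, r=1: 1
p=1, q=1, r=0: 0
p=1, q=1, r=1: 1
Count of True = 4

4


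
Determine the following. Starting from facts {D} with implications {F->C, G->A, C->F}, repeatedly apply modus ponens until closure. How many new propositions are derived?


Initial facts: {D}
Apply modus ponens to closure:
  (no implication fires)
Final known: {D}
New propositions: {(none)}
Count = 0

0


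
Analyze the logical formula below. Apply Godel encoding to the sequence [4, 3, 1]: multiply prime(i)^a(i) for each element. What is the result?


Encode each element as an exponent of the corresponding prime:
  2^4 = 16
  3^3 = 27
  5^1 = 5
Product = 16 * 27 * 5 = 2160

2160


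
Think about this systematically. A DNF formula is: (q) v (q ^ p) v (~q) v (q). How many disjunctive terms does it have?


A DNF formula is a disjunction of terms (conjunctions).
Terms are separated by v.
Counting the disjuncts: 4 terms.

4


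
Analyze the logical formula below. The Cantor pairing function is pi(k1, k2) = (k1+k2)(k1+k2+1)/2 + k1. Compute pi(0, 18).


k1 + k2 = 18
(k1+k2)(k1+k2+1)/2 = 18 * 19 / 2 = 171
pi = 171 + 0 = 171

171


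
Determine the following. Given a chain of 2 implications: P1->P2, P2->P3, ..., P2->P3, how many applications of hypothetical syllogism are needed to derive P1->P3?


With 2 implications in a chain connecting 3 propositions:
P1->P2, P2->P3, ..., P2->P3
Steps needed = (number of implications) - 1 = 2 - 1 = 1

1


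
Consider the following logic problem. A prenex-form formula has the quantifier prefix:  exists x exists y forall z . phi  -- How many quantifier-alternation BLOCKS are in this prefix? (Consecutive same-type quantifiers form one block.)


Quantifier-type sequence: E E A  (A=forall, E=exists)
Group into maximal same-type runs:
  Ex2 | Ax1
Number of blocks = 2

2


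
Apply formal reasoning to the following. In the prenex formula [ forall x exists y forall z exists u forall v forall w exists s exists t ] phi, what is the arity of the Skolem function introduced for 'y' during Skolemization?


Quantifier prefix: forall x exists y forall z exists u forall v forall w exists s exists t
'y' is existentially quantified at position 2.
Universal variables preceding it: x
Skolem function arity = 1

1


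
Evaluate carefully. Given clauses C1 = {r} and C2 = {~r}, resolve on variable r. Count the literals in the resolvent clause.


Remove r from C1 and ~r from C2.
C1 remainder: {}
C2 remainder: {}
Union (resolvent): {} (empty clause)
Resolvent has 0 literal(s).

0


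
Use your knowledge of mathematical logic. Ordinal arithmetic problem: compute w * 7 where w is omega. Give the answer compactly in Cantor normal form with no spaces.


Compute w * 7.
Ordinal * is associative and left-distributive over +, but NOT commutative; for finite n>1, n*w = w but w*n stays w*n.
w * 7 means 7 copies of w concatenated: w*7.
Result = w*7

w*7


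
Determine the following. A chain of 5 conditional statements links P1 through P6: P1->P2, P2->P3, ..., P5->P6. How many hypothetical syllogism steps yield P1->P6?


With 5 implications in a chain connecting 6 propositions:
P1->P2, P2->P3, ..., P5->P6
Steps needed = (number of implications) - 1 = 5 - 1 = 4

4


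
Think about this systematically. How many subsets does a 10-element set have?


The power set of a set with n elements has 2^n elements.
|P(S)| = 2^10 = 1024

1024


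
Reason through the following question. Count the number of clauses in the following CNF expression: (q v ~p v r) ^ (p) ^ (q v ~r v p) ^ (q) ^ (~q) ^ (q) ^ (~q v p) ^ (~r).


A CNF formula is a conjunction of clauses.
Clauses are separated by ^.
Counting the conjuncts: 8 clauses.

8


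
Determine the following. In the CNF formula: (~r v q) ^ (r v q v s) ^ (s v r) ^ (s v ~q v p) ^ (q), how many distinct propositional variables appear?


Identify each variable that appears in the formula.
Variables found: p, q, r, s
Count = 4

4


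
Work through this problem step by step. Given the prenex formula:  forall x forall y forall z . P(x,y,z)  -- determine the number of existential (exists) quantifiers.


Quantifier prefix: forall x forall y forall z
Mark each quantifier type:
  U U U
Universal count = 3, Existential count = 0
Asked for existential (exists) quantifiers: 0

0


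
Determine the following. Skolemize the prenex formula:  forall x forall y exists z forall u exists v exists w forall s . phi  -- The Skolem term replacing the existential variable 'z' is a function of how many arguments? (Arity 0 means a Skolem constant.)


Quantifier prefix: forall x forall y exists z forall u exists v exists w forall s
'z' is existentially quantified at position 3.
Universal variables preceding it: x, y
Skolem function arity = 2

2


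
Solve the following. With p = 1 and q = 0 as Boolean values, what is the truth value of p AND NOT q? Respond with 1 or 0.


p = 1, q = 0
Operation: p AND NOT q
Evaluate: 1 AND NOT 0 = 1

1


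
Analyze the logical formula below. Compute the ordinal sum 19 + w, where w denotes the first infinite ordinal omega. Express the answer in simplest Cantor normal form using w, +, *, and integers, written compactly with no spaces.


Compute 19 + w.
Ordinal + is associative but NOT commutative; for finite n>0, n + w = w but w + n stays w+n.
Any finite left addend is absorbed by w on the right: 19 + w = w.
Result = w

w


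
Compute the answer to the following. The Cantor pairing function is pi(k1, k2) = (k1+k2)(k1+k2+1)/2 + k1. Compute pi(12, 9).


k1 + k2 = 21
(k1+k2)(k1+k2+1)/2 = 21 * 22 / 2 = 231
pi = 231 + 12 = 243

243


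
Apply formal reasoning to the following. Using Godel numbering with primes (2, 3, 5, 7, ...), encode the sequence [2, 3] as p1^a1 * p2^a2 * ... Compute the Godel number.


Encode each element as an exponent of the corresponding prime:
  2^2 = 4
  3^3 = 27
Product = 4 * 27 = 108

108


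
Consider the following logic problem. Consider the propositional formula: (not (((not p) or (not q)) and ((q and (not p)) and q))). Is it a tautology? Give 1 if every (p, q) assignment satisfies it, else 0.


Check all 4 assignments:
p=0, q=0: 1
p=0, q=1: 0
p=1, q=0: 1
p=1, q=1: 1
Satisfying count = 3/4.
Tautology iff count = 4: no.

0


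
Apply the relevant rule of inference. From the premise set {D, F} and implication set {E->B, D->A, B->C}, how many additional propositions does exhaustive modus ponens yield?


Initial facts: {D, F}
Apply modus ponens to closure:
  D and D->A  =>  A
Final known: {A, D, F}
New propositions: {A}
Count = 1

1


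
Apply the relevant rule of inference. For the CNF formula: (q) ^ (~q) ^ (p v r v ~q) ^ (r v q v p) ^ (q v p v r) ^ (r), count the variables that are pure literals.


Check each variable for pure literal status:
p: pure positive
q: mixed (not pure)
r: pure positive
Pure literal count = 2

2


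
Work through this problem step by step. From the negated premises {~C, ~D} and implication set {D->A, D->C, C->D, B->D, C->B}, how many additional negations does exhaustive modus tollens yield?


Initial negated facts: {~C, ~D}
Apply modus tollens to closure:
  ~D and B->D  =>  ~B
Final negated: {~B, ~C, ~D}
New negations: {~B}
Count = 1

1


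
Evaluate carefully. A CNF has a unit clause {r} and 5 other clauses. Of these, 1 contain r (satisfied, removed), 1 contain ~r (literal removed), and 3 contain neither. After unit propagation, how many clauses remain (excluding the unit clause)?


Satisfied (removed): 1
Shortened (remain): 1
Unchanged (remain): 3
Remaining = 1 + 3 = 4

4


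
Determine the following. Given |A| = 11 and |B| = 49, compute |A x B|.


The Cartesian product A x B contains all ordered pairs (a, b).
|A x B| = |A| * |B| = 11 * 49 = 539

539


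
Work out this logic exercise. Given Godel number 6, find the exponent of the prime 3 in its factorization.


Factorize 6 by dividing by 3 repeatedly.
Division steps: 3 divides 6 exactly 1 time(s).
Exponent of 3 = 1

1


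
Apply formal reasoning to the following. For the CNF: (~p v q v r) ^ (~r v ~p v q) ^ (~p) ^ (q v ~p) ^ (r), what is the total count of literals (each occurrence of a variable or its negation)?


Counting literals in each clause:
Clause 1: 3 literal(s)
Clause 2: 3 literal(s)
Clause 3: 1 literal(s)
Clause 4: 2 literal(s)
Clause 5: 1 literal(s)
Total = 10

10


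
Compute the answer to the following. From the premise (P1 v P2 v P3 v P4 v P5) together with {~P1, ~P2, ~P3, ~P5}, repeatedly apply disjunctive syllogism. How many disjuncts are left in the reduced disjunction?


Original disjuncts (5): P1, P2, P3, P4, P5
Negated (eliminate): ~P1, ~P2, ~P3, ~P5
Remaining disjuncts: P4
Count = 5 - 4 = 1

1


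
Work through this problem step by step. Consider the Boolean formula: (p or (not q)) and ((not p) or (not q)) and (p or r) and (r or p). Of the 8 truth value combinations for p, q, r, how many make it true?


Evaluate all 8 assignments for p, q, r:
p=0, q=0, r=0: 0
p=0, q=0, r=1: 1
p=0, q=1, r=0: 0
p=0, q=1, r=1: 0
p=1, q=0, r=0: 1
p=1, q=0, r=1: 1
p=1, q=1, r=0: 0
p=1, q=1, r=1: 0
Satisfying count = 3

3


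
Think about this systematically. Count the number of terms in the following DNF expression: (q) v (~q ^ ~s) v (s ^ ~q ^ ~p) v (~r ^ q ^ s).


A DNF formula is a disjunction of terms (conjunctions).
Terms are separated by v.
Counting the disjuncts: 4 terms.

4


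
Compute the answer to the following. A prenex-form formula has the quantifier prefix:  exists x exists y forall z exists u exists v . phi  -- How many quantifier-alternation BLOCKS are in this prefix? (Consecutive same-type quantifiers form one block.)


Quantifier-type sequence: E E A E E  (A=forall, E=exists)
Group into maximal same-type runs:
  Ex2 | Ax1 | Ex2
Number of blocks = 3

3


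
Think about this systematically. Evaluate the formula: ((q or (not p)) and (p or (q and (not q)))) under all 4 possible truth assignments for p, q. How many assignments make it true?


Check all 4 assignments:
p=0, q=0: 0
p=0, q=1: 0
p=1, q=0: 0
p=1, q=1: 1
Count of True = 1

1


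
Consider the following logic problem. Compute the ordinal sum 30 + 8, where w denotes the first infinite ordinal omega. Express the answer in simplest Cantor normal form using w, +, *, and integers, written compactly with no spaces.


Compute 30 + 8.
Ordinal + is associative but NOT commutative; for finite n>0, n + w = w but w + n stays w+n.
Both operands finite; ordinal + agrees with natural +: 30 + 8 = 38.
Result = 38

38


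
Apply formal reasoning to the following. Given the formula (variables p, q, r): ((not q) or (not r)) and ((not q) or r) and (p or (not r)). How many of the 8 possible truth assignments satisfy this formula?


Evaluate all 8 assignments for p, q, r:
p=0, q=0, r=0: 1
p=0, q=0, r=1: 0
p=0, q=1, r=0: 0
p=0, q=1, r=1: 0
p=1, q=0, r=0: 1
p=1, q=0, r=1: 1
p=1, q=1, r=0: 0
p=1, q=1, r=1: 0
Satisfying count = 3

3


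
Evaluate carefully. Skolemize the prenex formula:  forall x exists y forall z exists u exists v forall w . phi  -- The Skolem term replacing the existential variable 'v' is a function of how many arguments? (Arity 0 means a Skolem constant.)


Quantifier prefix: forall x exists y forall z exists u exists v forall w
'v' is existentially quantified at position 5.
Universal variables preceding it: x, z
Skolem function arity = 2

2


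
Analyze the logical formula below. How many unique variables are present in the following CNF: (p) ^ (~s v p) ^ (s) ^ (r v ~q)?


Identify each variable that appears in the formula.
Variables found: p, q, r, s
Count = 4

4


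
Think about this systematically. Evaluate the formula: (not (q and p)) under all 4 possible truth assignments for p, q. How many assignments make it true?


Check all 4 assignments:
p=0, q=0: 1
p=0, q=1: 1
p=1, q=0: 1
p=1, q=1: 0
Count of True = 3

3


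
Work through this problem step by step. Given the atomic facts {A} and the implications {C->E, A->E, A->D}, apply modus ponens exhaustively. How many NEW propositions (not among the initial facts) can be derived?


Initial facts: {A}
Apply modus ponens to closure:
  A and A->E  =>  E
  A and A->D  =>  D
Final known: {A, D, E}
New propositions: {D, E}
Count = 2

2


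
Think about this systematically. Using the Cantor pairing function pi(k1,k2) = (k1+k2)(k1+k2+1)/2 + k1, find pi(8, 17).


k1 + k2 = 25
(k1+k2)(k1+k2+1)/2 = 25 * 26 / 2 = 325
pi = 325 + 8 = 333

333


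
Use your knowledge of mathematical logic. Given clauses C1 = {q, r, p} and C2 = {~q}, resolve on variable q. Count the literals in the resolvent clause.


Remove q from C1 and ~q from C2.
C1 remainder: {r, p}
C2 remainder: {}
Union (resolvent): {p, r}
Resolvent has 2 literal(s).

2


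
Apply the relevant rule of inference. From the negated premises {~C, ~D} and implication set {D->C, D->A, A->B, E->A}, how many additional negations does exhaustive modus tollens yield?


Initial negated facts: {~C, ~D}
Apply modus tollens to closure:
  (no implication fires)
Final negated: {~C, ~D}
New negations: {(none)}
Count = 0

0


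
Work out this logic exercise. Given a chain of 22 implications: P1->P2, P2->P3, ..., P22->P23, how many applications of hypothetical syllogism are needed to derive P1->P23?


With 22 implications in a chain connecting 23 propositions:
P1->P2, P2->P3, ..., P22->P23
Steps needed = (number of implications) - 1 = 22 - 1 = 21

21


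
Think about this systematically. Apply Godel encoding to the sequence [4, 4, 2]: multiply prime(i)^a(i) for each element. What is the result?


Encode each element as an exponent of the corresponding prime:
  2^4 = 16
  3^4 = 81
  5^2 = 25
Product = 16 * 81 * 25 = 32400

32400


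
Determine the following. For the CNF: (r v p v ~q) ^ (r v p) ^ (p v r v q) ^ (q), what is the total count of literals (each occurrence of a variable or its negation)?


Counting literals in each clause:
Clause 1: 3 literal(s)
Clause 2: 2 literal(s)
Clause 3: 3 literal(s)
Clause 4: 1 literal(s)
Total = 9

9


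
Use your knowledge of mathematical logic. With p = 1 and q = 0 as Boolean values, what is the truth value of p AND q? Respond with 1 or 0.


p = 1, q = 0
Operation: p AND q
Evaluate: 1 AND 0 = 0

0


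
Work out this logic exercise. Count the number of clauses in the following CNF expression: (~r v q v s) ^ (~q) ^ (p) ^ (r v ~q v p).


A CNF formula is a conjunction of clauses.
Clauses are separated by ^.
Counting the conjuncts: 4 clauses.

4


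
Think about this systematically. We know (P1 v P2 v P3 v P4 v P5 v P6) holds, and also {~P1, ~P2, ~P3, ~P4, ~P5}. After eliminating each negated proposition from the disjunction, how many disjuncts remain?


Original disjuncts (6): P1, P2, P3, P4, P5, P6
Negated (eliminate): ~P1, ~P2, ~P3, ~P4, ~P5
Remaining disjuncts: P6
Count = 6 - 5 = 1

1


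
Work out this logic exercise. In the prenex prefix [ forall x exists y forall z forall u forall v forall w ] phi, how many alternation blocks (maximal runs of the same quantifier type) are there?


Quantifier-type sequence: A E A A A A  (A=forall, E=exists)
Group into maximal same-type runs:
  Ax1 | Ex1 | Ax4
Number of blocks = 3

3


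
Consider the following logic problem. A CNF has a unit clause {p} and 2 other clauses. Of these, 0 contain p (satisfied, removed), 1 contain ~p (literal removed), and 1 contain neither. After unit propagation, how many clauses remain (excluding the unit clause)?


Satisfied (removed): 0
Shortened (remain): 1
Unchanged (remain): 1
Remaining = 1 + 1 = 2

2


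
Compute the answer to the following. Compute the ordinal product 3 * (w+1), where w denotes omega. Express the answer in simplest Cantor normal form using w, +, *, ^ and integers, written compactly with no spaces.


Compute 3 * (w+1).
Ordinal * is associative and left-distributive over +, but NOT commutative; for finite n>1, n*w = w but w*n stays w*n.
By left-distributivity: 3 * (w+1) = 3*w + 3*1 = w + 3 = w+3.
Result = w+3

w+3


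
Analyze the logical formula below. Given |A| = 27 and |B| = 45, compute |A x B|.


The Cartesian product A x B contains all ordered pairs (a, b).
|A x B| = |A| * |B| = 27 * 45 = 1215

1215


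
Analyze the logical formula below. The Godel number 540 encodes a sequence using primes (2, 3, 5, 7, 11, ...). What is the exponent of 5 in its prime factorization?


Factorize 540 by dividing by 5 repeatedly.
Division steps: 5 divides 540 exactly 1 time(s).
Exponent of 5 = 1

1


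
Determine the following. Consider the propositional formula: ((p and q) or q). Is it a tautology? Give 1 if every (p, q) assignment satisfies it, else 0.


Check all 4 assignments:
p=0, q=0: 0
p=0, q=1: 1
p=1, q=0: 0
p=1, q=1: 1
Satisfying count = 2/4.
Tautology iff count = 4: no.

0


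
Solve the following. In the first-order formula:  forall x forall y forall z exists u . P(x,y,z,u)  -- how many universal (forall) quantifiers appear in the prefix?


Quantifier prefix: forall x forall y forall z exists u
Mark each quantifier type:
  U U U E
Universal count = 3, Existential count = 1
Asked for universal (forall) quantifiers: 3

3


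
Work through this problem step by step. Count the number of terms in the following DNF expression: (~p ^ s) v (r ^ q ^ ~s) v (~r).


A DNF formula is a disjunction of terms (conjunctions).
Terms are separated by v.
Counting the disjuncts: 3 terms.

3


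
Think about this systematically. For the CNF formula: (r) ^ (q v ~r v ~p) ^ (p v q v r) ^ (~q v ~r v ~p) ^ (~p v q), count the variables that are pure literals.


Check each variable for pure literal status:
p: mixed (not pure)
q: mixed (not pure)
r: mixed (not pure)
Pure literal count = 0

0


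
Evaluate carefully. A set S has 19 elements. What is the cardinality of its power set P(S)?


The power set of a set with n elements has 2^n elements.
|P(S)| = 2^19 = 524288

524288


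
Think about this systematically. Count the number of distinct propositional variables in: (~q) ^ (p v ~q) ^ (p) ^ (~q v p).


Identify each variable that appears in the formula.
Variables found: p, q
Count = 2

2


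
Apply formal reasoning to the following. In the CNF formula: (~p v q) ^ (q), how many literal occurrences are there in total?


Counting literals in each clause:
Clause 1: 2 literal(s)
Clause 2: 1 literal(s)
Total = 3

3


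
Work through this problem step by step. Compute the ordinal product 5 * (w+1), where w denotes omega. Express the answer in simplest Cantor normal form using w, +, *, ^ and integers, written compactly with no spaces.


Compute 5 * (w+1).
Ordinal * is associative and left-distributive over +, but NOT commutative; for finite n>1, n*w = w but w*n stays w*n.
By left-distributivity: 5 * (w+1) = 5*w + 5*1 = w + 5 = w+5.
Result = w+5

w+5


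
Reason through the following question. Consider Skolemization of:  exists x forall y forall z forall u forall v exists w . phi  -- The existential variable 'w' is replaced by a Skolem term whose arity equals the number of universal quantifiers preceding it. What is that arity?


Quantifier prefix: exists x forall y forall z forall u forall v exists w
'w' is existentially quantified at position 6.
Universal variables preceding it: y, z, u, v
Skolem function arity = 4

4


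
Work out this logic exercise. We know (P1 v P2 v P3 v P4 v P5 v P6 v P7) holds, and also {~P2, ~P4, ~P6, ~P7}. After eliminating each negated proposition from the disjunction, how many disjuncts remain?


Original disjuncts (7): P1, P2, P3, P4, P5, P6, P7
Negated (eliminate): ~P2, ~P4, ~P6, ~P7
Remaining disjuncts: P1, P3, P5
Count = 7 - 4 = 3

3


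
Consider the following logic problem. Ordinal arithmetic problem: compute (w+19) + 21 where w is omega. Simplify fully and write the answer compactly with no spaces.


Compute (w+19) + 21.
Ordinal + is associative but NOT commutative; for finite n>0, n + w = w but w + n stays w+n.
By associativity: (w+19) + 21 = w + (19+21) = w+40.
Result = w+40

w+40


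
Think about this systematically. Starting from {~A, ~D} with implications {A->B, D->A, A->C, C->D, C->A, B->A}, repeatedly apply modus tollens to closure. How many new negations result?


Initial negated facts: {~A, ~D}
Apply modus tollens to closure:
  ~D and C->D  =>  ~C
  ~A and B->A  =>  ~B
Final negated: {~A, ~B, ~C, ~D}
New negations: {~B, ~C}
Count = 2

2


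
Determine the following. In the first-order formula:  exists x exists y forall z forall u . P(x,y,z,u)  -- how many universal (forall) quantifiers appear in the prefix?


Quantifier prefix: exists x exists y forall z forall u
Mark each quantifier type:
  E E U U
Universal count = 2, Existential count = 2
Asked for universal (forall) quantifiers: 2

2


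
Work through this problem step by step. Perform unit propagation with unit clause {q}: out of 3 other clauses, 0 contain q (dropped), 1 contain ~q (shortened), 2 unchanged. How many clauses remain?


Satisfied (removed): 0
Shortened (remain): 1
Unchanged (remain): 2
Remaining = 1 + 2 = 3

3


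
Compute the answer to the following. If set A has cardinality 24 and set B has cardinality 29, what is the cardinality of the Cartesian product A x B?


The Cartesian product A x B contains all ordered pairs (a, b).
|A x B| = |A| * |B| = 24 * 29 = 696

696


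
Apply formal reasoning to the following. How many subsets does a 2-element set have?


The power set of a set with n elements has 2^n elements.
|P(S)| = 2^2 = 4

4


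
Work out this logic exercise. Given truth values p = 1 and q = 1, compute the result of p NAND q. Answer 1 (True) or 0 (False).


p = 1, q = 1
Operation: p NAND q
Evaluate: 1 NAND 1 = 0

0


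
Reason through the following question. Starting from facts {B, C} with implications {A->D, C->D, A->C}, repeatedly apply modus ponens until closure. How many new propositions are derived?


Initial facts: {B, C}
Apply modus ponens to closure:
  C and C->D  =>  D
Final known: {B, C, D}
New propositions: {D}
Count = 1

1


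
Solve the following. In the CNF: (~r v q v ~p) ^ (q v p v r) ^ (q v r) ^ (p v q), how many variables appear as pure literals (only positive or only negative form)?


Check each variable for pure literal status:
p: mixed (not pure)
q: pure positive
r: mixed (not pure)
Pure literal count = 1

1


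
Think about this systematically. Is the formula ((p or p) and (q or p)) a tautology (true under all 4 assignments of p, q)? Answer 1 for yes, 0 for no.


Check all 4 assignments:
p=0, q=0: 0
p=0, q=1: 0
p=1, q=0: 1
p=1, q=1: 1
Satisfying count = 2/4.
Tautology iff count = 4: no.

0


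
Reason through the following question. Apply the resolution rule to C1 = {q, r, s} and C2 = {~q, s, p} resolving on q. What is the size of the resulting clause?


Remove q from C1 and ~q from C2.
C1 remainder: {r, s}
C2 remainder: {s, p}
Union (resolvent): {p, r, s}
Resolvent has 3 literal(s).

3


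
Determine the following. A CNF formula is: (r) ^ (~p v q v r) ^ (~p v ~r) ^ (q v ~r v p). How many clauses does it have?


A CNF formula is a conjunction of clauses.
Clauses are separated by ^.
Counting the conjuncts: 4 clauses.

4


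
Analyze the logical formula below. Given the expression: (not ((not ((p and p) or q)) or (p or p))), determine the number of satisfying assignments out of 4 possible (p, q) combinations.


Check all 4 assignments:
p=0, q=0: 0
p=0, q=1: 1
p=1, q=0: 0
p=1, q=1: 0
Count of True = 1

1


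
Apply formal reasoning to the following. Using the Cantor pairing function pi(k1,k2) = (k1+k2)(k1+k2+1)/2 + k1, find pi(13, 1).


k1 + k2 = 14
(k1+k2)(k1+k2+1)/2 = 14 * 15 / 2 = 105
pi = 105 + 13 = 118

118


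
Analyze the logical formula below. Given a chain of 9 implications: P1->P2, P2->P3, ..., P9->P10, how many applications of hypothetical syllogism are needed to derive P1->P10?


With 9 implications in a chain connecting 10 propositions:
P1->P2, P2->P3, ..., P9->P10
Steps needed = (number of implications) - 1 = 9 - 1 = 8

8


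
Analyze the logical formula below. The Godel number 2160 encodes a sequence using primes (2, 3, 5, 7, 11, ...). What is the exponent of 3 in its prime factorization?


Factorize 2160 by dividing by 3 repeatedly.
Division steps: 3 divides 2160 exactly 3 time(s).
Exponent of 3 = 3

3


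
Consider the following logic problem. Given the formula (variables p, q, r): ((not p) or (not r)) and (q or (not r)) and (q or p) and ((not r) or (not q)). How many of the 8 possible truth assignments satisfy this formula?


Evaluate all 8 assignments for p, q, r:
p=0, q=0, r=0: 0
p=0, q=0, r=1: 0
p=0, q=1, r=0: 1
p=0, q=1, r=1: 0
p=1, q=0, r=0: 1
p=1, q=0, r=1: 0
p=1, q=1, r=0: 1
p=1, q=1, r=1: 0
Satisfying count = 3

3


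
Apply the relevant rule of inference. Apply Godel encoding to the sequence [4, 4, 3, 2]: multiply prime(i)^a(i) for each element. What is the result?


Encode each element as an exponent of the corresponding prime:
  2^4 = 16
  3^4 = 81
  5^3 = 125
  7^2 = 49
Product = 16 * 81 * 125 * 49 = 7938000

7938000


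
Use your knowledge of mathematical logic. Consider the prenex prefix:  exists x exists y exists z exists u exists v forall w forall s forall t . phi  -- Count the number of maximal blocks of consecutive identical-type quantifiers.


Quantifier-type sequence: E E E E E A A A  (A=forall, E=exists)
Group into maximal same-type runs:
  Ex5 | Ax3
Number of blocks = 2

2


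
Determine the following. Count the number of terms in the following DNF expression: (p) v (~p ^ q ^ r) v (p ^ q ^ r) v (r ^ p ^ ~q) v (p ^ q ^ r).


A DNF formula is a disjunction of terms (conjunctions).
Terms are separated by v.
Counting the disjuncts: 5 terms.

5


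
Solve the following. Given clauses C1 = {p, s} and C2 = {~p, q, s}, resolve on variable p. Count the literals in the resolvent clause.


Remove p from C1 and ~p from C2.
C1 remainder: {s}
C2 remainder: {q, s}
Union (resolvent): {q, s}
Resolvent has 2 literal(s).

2


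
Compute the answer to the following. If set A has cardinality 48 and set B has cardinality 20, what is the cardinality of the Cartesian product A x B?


The Cartesian product A x B contains all ordered pairs (a, b).
|A x B| = |A| * |B| = 48 * 20 = 960

960


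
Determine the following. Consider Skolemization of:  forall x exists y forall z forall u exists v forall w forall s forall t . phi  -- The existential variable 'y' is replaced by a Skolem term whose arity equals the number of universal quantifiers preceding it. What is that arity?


Quantifier prefix: forall x exists y forall z forall u exists v forall w forall s forall t
'y' is existentially quantified at position 2.
Universal variables preceding it: x
Skolem function arity = 1

1


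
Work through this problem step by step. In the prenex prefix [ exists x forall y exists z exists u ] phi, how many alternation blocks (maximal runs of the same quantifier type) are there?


Quantifier-type sequence: E A E E  (A=forall, E=exists)
Group into maximal same-type runs:
  Ex1 | Ax1 | Ex2
Number of blocks = 3

3


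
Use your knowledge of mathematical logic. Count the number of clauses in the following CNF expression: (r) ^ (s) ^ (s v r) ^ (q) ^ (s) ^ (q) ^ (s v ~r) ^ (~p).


A CNF formula is a conjunction of clauses.
Clauses are separated by ^.
Counting the conjuncts: 8 clauses.

8


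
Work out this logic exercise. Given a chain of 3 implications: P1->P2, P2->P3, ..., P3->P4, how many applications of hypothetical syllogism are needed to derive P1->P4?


With 3 implications in a chain connecting 4 propositions:
P1->P2, P2->P3, ..., P3->P4
Steps needed = (number of implications) - 1 = 3 - 1 = 2

2


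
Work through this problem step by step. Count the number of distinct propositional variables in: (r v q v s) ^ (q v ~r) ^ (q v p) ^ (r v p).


Identify each variable that appears in the formula.
Variables found: p, q, r, s
Count = 4

4


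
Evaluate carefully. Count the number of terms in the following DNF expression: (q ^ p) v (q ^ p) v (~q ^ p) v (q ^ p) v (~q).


A DNF formula is a disjunction of terms (conjunctions).
Terms are separated by v.
Counting the disjuncts: 5 terms.

5


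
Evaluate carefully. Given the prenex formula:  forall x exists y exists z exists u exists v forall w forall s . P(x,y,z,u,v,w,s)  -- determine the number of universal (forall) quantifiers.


Quantifier prefix: forall x exists y exists z exists u exists v forall w forall s
Mark each quantifier type:
  U E E E E U U
Universal count = 3, Existential count = 4
Asked for universal (forall) quantifiers: 3

3


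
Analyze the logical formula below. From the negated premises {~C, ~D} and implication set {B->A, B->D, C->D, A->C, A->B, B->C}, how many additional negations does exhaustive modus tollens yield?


Initial negated facts: {~C, ~D}
Apply modus tollens to closure:
  ~D and B->D  =>  ~B
  ~C and A->C  =>  ~A
Final negated: {~A, ~B, ~C, ~D}
New negations: {~A, ~B}
Count = 2

2


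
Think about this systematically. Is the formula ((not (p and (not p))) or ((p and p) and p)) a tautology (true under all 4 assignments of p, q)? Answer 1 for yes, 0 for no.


Check all 4 assignments:
p=0, q=0: 1
p=0, q=1: 1
p=1, q=0: 1
p=1, q=1: 1
Satisfying count = 4/4.
Tautology iff count = 4: yes.

1


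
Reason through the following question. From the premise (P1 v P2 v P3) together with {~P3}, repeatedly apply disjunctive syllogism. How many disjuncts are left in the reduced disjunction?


Original disjuncts (3): P1, P2, P3
Negated (eliminate): ~P3
Remaining disjuncts: P1, P2
Count = 3 - 1 = 2

2


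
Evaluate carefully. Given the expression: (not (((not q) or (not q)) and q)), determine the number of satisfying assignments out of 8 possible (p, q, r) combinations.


Check all 8 assignments:
p=0, q=0, r=0: 1
p=0, q=0, r=1: 1
p=0, q=1, r=0: 1
p=0, q=1, r=1: 1
p=1, q=0, r=0: 1
p=1, q=0, r=1: 1
p=1, q=1, r=0: 1
p=1, q=1, r=1: 1
Count of True = 8

8


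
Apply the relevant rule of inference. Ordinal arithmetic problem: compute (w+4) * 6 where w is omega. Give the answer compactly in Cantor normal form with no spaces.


Compute (w+4) * 6.
Ordinal * is associative and left-distributive over +, but NOT commutative; for finite n>1, n*w = w but w*n stays w*n.
(w+4) * 6 = (w+4) repeated 6 times. Each intermediate +4 is absorbed by the following w; only the last survives: w*6+4.
Result = w*6+4

w*6+4


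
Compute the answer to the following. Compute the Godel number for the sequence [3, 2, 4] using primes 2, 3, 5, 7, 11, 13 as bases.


Encode each element as an exponent of the corresponding prime:
  2^3 = 8
  3^2 = 9
  5^4 = 625
Product = 8 * 9 * 625 = 45000

45000


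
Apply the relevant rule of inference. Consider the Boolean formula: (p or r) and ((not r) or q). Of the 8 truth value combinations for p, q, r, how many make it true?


Evaluate all 8 assignments for p, q, r:
p=0, q=0, r=0: 0
p=0, q=0, r=1: 0
p=0, q=1, r=0: 0
p=0, q=1, r=1: 1
p=1, q=0, r=0: 1
p=1, q=0, r=1: 0
p=1, q=1, r=0: 1
p=1, q=1, r=1: 1
Satisfying count = 4

4


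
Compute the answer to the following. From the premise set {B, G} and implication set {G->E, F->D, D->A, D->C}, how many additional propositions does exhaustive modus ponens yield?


Initial facts: {B, G}
Apply modus ponens to closure:
  G and G->E  =>  E
Final known: {B, E, G}
New propositions: {E}
Count = 1

1


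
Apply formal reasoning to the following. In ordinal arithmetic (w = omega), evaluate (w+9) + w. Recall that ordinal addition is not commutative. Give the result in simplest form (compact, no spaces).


Compute (w+9) + w.
Ordinal + is associative but NOT commutative; for finite n>0, n + w = w but w + n stays w+n.
(w+9) + w = w + (9+w) = w + w = w*2 (the finite tail 9 is absorbed by the right w).
Result = w*2

w*2


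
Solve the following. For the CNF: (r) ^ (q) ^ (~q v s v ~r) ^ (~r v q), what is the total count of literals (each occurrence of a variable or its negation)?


Counting literals in each clause:
Clause 1: 1 literal(s)
Clause 2: 1 literal(s)
Clause 3: 3 literal(s)
Clause 4: 2 literal(s)
Total = 7

7


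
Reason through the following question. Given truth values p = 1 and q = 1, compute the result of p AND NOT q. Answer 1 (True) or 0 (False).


p = 1, q = 1
Operation: p AND NOT q
Evaluate: 1 AND NOT 1 = 0

0


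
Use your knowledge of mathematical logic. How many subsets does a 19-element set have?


The power set of a set with n elements has 2^n elements.
|P(S)| = 2^19 = 524288

524288


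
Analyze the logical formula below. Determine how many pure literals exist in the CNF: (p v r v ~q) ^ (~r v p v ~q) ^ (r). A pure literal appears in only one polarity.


Check each variable for pure literal status:
p: pure positive
q: pure negative
r: mixed (not pure)
Pure literal count = 2

2


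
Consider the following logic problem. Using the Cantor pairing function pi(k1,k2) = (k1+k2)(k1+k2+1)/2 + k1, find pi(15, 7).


k1 + k2 = 22
(k1+k2)(k1+k2+1)/2 = 22 * 23 / 2 = 253
pi = 253 + 15 = 268

268


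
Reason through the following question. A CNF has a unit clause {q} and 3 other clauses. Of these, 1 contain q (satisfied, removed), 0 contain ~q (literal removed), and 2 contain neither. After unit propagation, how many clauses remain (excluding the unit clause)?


Satisfied (removed): 1
Shortened (remain): 0
Unchanged (remain): 2
Remaining = 0 + 2 = 2

2


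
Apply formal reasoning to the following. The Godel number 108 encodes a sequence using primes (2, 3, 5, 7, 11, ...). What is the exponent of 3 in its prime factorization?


Factorize 108 by dividing by 3 repeatedly.
Division steps: 3 divides 108 exactly 3 time(s).
Exponent of 3 = 3

3


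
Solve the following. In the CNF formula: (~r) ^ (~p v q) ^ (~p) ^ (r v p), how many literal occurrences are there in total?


Counting literals in each clause:
Clause 1: 1 literal(s)
Clause 2: 2 literal(s)
Clause 3: 1 literal(s)
Clause 4: 2 literal(s)
Total = 6

6


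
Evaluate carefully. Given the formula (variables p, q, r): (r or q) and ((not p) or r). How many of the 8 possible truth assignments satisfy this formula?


Evaluate all 8 assignments for p, q, r:
p=0, q=0, r=0: 0
p=0, q=0, r=1: 1
p=0, q=1, r=0: 1
p=0, q=1, r=1: 1
p=1, q=0, r=0: 0
p=1, q=0, r=1: 1
p=1, q=1, r=0: 0
p=1, q=1, r=1: 1
Satisfying count = 5

5


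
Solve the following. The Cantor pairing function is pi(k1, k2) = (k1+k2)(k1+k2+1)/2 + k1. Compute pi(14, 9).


k1 + k2 = 23
(k1+k2)(k1+k2+1)/2 = 23 * 24 / 2 = 276
pi = 276 + 14 = 290

290


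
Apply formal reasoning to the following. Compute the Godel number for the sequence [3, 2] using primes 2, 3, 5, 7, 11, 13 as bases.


Encode each element as an exponent of the corresponding prime:
  2^3 = 8
  3^2 = 9
Product = 8 * 9 = 72

72


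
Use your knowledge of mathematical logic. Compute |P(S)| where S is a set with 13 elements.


The power set of a set with n elements has 2^n elements.
|P(S)| = 2^13 = 8192

8192


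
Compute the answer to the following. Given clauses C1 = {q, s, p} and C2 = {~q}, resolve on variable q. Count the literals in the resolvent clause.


Remove q from C1 and ~q from C2.
C1 remainder: {s, p}
C2 remainder: {}
Union (resolvent): {p, s}
Resolvent has 2 literal(s).

2


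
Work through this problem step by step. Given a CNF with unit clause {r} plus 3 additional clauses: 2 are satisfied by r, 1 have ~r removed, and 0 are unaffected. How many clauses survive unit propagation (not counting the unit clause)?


Satisfied (removed): 2
Shortened (remain): 1
Unchanged (remain): 0
Remaining = 1 + 0 = 1

1
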